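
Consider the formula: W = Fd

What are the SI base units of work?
Units of each symbol in W = Fd:
  F (force): kg·m/s²
  d (displacement): m

Multiplying the contributions: [kg·m/s²] · [m]
Adding exponents of each base unit: kg: 1, m: 2, s: -2
SI base units of work: kg·m²/s²

Answer: kg·m²/s²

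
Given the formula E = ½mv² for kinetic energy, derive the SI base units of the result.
Units of each symbol in E = ½mv²:
  m (mass): kg
  v (speed): m/s  → to the power 2, contributes m²/s²
  The factor ½ is dimensionless.

Multiplying the contributions: [kg] · [m²/s²]
Adding exponents of each base unit: kg: 1, m: 2, s: -2
SI base units of kinetic energy: kg·m²/s²

Answer: kg·m²/s²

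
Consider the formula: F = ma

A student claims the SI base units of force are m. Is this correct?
Units of each symbol in F = ma:
  m (mass): kg
  a (acceleration): m/s²

Multiplying the contributions: [kg] · [m/s²]
Adding exponents of each base unit: kg: 1, m: 1, s: -2
SI base units of force: kg·m/s²

The claimed units m (exponents m: 1) do not match the derived units kg·m/s² (exponents kg: 1, m: 1, s: -2), so the claim is incorrect.

Answer: No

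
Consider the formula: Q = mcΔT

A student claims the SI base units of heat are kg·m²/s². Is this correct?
Units of each symbol in Q = mcΔT:
  m (mass): kg
  c (specific heat capacity, in J/(kg·K)): m²/(s²·K)
  ΔT (temperature change): K

Multiplying the contributions: [kg] · [m²/(s²·K)] · [K]
Adding exponents of each base unit: kg: 1, m: 2, s: -2
SI base units of heat: kg·m²/s²

The claimed units kg·m²/s² match the derived units, so the claim is correct.

Answer: Yes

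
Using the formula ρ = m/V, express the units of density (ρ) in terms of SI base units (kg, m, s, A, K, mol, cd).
Units of each symbol in ρ = m/V:
  m (mass): kg
  V (volume): m³  → in the denominator, contributes 1/m³

Multiplying the contributions: [kg] · [1/m³]
Adding exponents of each base unit: kg: 1, m: -3
SI base units of density: kg/m³

Answer: kg/m³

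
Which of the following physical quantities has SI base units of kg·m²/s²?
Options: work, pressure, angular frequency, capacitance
Checking the SI base units of each option:
  work (W = Fd): kg·m²/s²  ✓ matches
  pressure (P = F/A): kg/(m·s²)  ✗
  angular frequency (ω = 2πf): 1/s  ✗
  capacitance (C = Q/V): s⁴·A²/(kg·m²)  ✗

Only work has units kg·m²/s².

Answer: work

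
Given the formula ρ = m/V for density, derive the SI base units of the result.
Units of each symbol in ρ = m/V:
  m (mass): kg
  V (volume): m³  → in the denominator, contributes 1/m³

Multiplying the contributions: [kg] · [1/m³]
Adding exponents of each base unit: kg: 1, m: -3
SI base units of density: kg/m³

Answer: kg/m³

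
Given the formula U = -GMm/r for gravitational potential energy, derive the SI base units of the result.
Units of each symbol in U = -GMm/r:
  G (gravitational constant): m³/(kg·s²)
  M (mass): kg
  m (mass): kg
  r (distance): m  → in the denominator, contributes 1/m
  The minus sign does not affect the units.

Multiplying the contributions: [m³/(kg·s²)] · [kg] · [kg] · [1/m]
Adding exponents of each base unit: kg: 1, m: 2, s: -2
SI base units of gravitational potential energy: kg·m²/s²

Answer: kg·m²/s²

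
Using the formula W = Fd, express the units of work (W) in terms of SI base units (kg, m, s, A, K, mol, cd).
Units of each symbol in W = Fd:
  F (force): kg·m/s²
  d (displacement): m

Multiplying the contributions: [kg·m/s²] · [m]
Adding exponents of each base unit: kg: 1, m: 2, s: -2
SI base units of work: kg·m²/s²

Answer: kg·m²/s²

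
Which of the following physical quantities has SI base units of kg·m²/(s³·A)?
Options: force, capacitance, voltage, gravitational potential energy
Checking the SI base units of each option:
  force (F = ma): kg·m/s²  ✗
  capacitance (C = Q/V): s⁴·A²/(kg·m²)  ✗
  voltage (V = IR): kg·m²/(s³·A)  ✓ matches
  gravitational potential energy (U = -GMm/r): kg·m²/s²  ✗

Only voltage has units kg·m²/(s³·A).

Answer: voltage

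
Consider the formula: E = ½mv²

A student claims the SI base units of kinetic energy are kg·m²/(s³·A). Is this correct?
Units of each symbol in E = ½mv²:
  m (mass): kg
  v (speed): m/s  → to the power 2, contributes m²/s²
  The factor ½ is dimensionless.

Multiplying the contributions: [kg] · [m²/s²]
Adding exponents of each base unit: kg: 1, m: 2, s: -2
SI base units of kinetic energy: kg·m²/s²

The claimed units kg·m²/(s³·A) (exponents kg: 1, m: 2, s: -3, A: -1) do not match the derived units kg·m²/s² (exponents kg: 1, m: 2, s: -2), so the claim is incorrect.

Answer: No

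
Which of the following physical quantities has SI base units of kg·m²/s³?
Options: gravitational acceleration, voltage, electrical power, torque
Checking the SI base units of each option:
  gravitational acceleration (g = GM/r²): m/s²  ✗
  voltage (V = IR): kg·m²/(s³·A)  ✗
  electrical power (P = IV): kg·m²/s³  ✓ matches
  torque (τ = Fr): kg·m²/s²  ✗

Only electrical power has units kg·m²/s³.

Answer: electrical power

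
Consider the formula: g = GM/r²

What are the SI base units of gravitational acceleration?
Units of each symbol in g = GM/r²:
  G (gravitational constant): m³/(kg·s²)
  M (mass): kg
  r (distance): m  → to the power 2 in the denominator, contributes 1/m²

Multiplying the contributions: [m³/(kg·s²)] · [kg] · [1/m²]
Adding exponents of each base unit: m: 1, s: -2
SI base units of gravitational acceleration: m/s²

Answer: m/s²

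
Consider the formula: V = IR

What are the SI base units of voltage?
Units of each symbol in V = IR:
  I (current): A
  R (resistance, in ohms): kg·m²/(s³·A²)

Multiplying the contributions: [A] · [kg·m²/(s³·A²)]
Adding exponents of each base unit: kg: 1, m: 2, s: -3, A: -1
SI base units of voltage: kg·m²/(s³·A)

Answer: kg·m²/(s³·A)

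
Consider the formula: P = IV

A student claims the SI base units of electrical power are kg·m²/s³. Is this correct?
Units of each symbol in P = IV:
  I (current): A
  V (voltage, in volts): kg·m²/(s³·A)

Multiplying the contributions: [A] · [kg·m²/(s³·A)]
Adding exponents of each base unit: kg: 1, m: 2, s: -3
SI base units of electrical power: kg·m²/s³

The claimed units kg·m²/s³ match the derived units, so the claim is correct.

Answer: Yes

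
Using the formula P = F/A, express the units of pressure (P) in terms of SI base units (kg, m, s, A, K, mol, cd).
Units of each symbol in P = F/A:
  F (force): kg·m/s²
  A (area): m²  → in the denominator, contributes 1/m²

Multiplying the contributions: [kg·m/s²] · [1/m²]
Adding exponents of each base unit: kg: 1, m: -1, s: -2
SI base units of pressure: kg/(m·s²)

Answer: kg/(m·s²)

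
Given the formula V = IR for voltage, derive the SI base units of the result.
Units of each symbol in V = IR:
  I (current): A
  R (resistance, in ohms): kg·m²/(s³·A²)

Multiplying the contributions: [A] · [kg·m²/(s³·A²)]
Adding exponents of each base unit: kg: 1, m: 2, s: -3, A: -1
SI base units of voltage: kg·m²/(s³·A)

Answer: kg·m²/(s³·A)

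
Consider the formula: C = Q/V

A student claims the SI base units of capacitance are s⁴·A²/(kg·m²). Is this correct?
Units of each symbol in C = Q/V:
  Q (charge, in coulombs): s·A
  V (voltage, in volts): kg·m²/(s³·A)  → in the denominator, contributes s³·A/(kg·m²)

Multiplying the contributions: [s·A] · [s³·A/(kg·m²)]
Adding exponents of each base unit: kg: -1, m: -2, s: 4, A: 2
SI base units of capacitance: s⁴·A²/(kg·m²)

The claimed units s⁴·A²/(kg·m²) match the derived units, so the claim is correct.

Answer: Yes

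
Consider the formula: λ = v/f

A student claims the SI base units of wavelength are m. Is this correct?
Units of each symbol in λ = v/f:
  v (wave speed): m/s
  f (frequency): 1/s  → in the denominator, contributes s

Multiplying the contributions: [m/s] · [s]
Adding exponents of each base unit: m: 1
SI base units of wavelength: m

The claimed units m match the derived units, so the claim is correct.

Answer: Yes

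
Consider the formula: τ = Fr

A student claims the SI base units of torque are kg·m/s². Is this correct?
Units of each symbol in τ = Fr:
  F (force): kg·m/s²
  r (lever arm): m

Multiplying the contributions: [kg·m/s²] · [m]
Adding exponents of each base unit: kg: 1, m: 2, s: -2
SI base units of torque: kg·m²/s²

The claimed units kg·m/s² (exponents kg: 1, m: 1, s: -2) do not match the derived units kg·m²/s² (exponents kg: 1, m: 2, s: -2), so the claim is incorrect.

Answer: No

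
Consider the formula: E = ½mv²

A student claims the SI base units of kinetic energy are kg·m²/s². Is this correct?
Units of each symbol in E = ½mv²:
  m (mass): kg
  v (speed): m/s  → to the power 2, contributes m²/s²
  The factor ½ is dimensionless.

Multiplying the contributions: [kg] · [m²/s²]
Adding exponents of each base unit: kg: 1, m: 2, s: -2
SI base units of kinetic energy: kg·m²/s²

The claimed units kg·m²/s² match the derived units, so the claim is correct.

Answer: Yes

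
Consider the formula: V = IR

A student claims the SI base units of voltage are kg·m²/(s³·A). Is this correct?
Units of each symbol in V = IR:
  I (current): A
  R (resistance, in ohms): kg·m²/(s³·A²)

Multiplying the contributions: [A] · [kg·m²/(s³·A²)]
Adding exponents of each base unit: kg: 1, m: 2, s: -3, A: -1
SI base units of voltage: kg·m²/(s³·A)

The claimed units kg·m²/(s³·A) match the derived units, so the claim is correct.

Answer: Yes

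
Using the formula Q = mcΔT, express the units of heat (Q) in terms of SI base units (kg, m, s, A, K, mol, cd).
Units of each symbol in Q = mcΔT:
  m (mass): kg
  c (specific heat capacity, in J/(kg·K)): m²/(s²·K)
  ΔT (temperature change): K

Multiplying the contributions: [kg] · [m²/(s²·K)] · [K]
Adding exponents of each base unit: kg: 1, m: 2, s: -2
SI base units of heat: kg·m²/s²

Answer: kg·m²/s²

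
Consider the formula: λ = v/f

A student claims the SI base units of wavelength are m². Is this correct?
Units of each symbol in λ = v/f:
  v (wave speed): m/s
  f (frequency): 1/s  → in the denominator, contributes s

Multiplying the contributions: [m/s] · [s]
Adding exponents of each base unit: m: 1
SI base units of wavelength: m

The claimed units m² (exponents m: 2) do not match the derived units m (exponents m: 1), so the claim is incorrect.

Answer: No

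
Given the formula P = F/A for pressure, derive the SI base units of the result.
Units of each symbol in P = F/A:
  F (force): kg·m/s²
  A (area): m²  → in the denominator, contributes 1/m²

Multiplying the contributions: [kg·m/s²] · [1/m²]
Adding exponents of each base unit: kg: 1, m: -1, s: -2
SI base units of pressure: kg/(m·s²)

Answer: kg/(m·s²)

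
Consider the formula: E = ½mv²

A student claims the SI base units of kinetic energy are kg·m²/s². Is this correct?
Units of each symbol in E = ½mv²:
  m (mass): kg
  v (speed): m/s  → to the power 2, contributes m²/s²
  The factor ½ is dimensionless.

Multiplying the contributions: [kg] · [m²/s²]
Adding exponents of each base unit: kg: 1, m: 2, s: -2
SI base units of kinetic energy: kg·m²/s²

The claimed units kg·m²/s² match the derived units, so the claim is correct.

Answer: Yes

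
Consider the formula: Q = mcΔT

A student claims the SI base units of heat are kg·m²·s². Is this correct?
Units of each symbol in Q = mcΔT:
  m (mass): kg
  c (specific heat capacity, in J/(kg·K)): m²/(s²·K)
  ΔT (temperature change): K

Multiplying the contributions: [kg] · [m²/(s²·K)] · [K]
Adding exponents of each base unit: kg: 1, m: 2, s: -2
SI base units of heat: kg·m²/s²

The claimed units kg·m²·s² (exponents kg: 1, m: 2, s: 2) do not match the derived units kg·m²/s² (exponents kg: 1, m: 2, s: -2), so the claim is incorrect.

Answer: No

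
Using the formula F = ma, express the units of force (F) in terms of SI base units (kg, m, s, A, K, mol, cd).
Units of each symbol in F = ma:
  m (mass): kg
  a (acceleration): m/s²

Multiplying the contributions: [kg] · [m/s²]
Adding exponents of each base unit: kg: 1, m: 1, s: -2
SI base units of force: kg·m/s²

Answer: kg·m/s²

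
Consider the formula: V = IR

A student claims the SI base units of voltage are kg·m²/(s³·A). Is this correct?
Units of each symbol in V = IR:
  I (current): A
  R (resistance, in ohms): kg·m²/(s³·A²)

Multiplying the contributions: [A] · [kg·m²/(s³·A²)]
Adding exponents of each base unit: kg: 1, m: 2, s: -3, A: -1
SI base units of voltage: kg·m²/(s³·A)

The claimed units kg·m²/(s³·A) match the derived units, so the claim is correct.

Answer: Yes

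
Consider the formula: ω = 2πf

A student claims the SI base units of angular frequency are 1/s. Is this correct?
Units of each symbol in ω = 2πf:
  f (frequency): 1/s
  The factor 2π is dimensionless.

Multiplying the contributions: [1/s]
Adding exponents of each base unit: s: -1
SI base units of angular frequency: 1/s

The claimed units 1/s match the derived units, so the claim is correct.

Answer: Yes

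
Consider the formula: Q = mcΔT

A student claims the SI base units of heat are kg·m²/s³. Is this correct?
Units of each symbol in Q = mcΔT:
  m (mass): kg
  c (specific heat capacity, in J/(kg·K)): m²/(s²·K)
  ΔT (temperature change): K

Multiplying the contributions: [kg] · [m²/(s²·K)] · [K]
Adding exponents of each base unit: kg: 1, m: 2, s: -2
SI base units of heat: kg·m²/s²

The claimed units kg·m²/s³ (exponents kg: 1, m: 2, s: -3) do not match the derived units kg·m²/s² (exponents kg: 1, m: 2, s: -2), so the claim is incorrect.

Answer: No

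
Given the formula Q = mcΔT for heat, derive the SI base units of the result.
Units of each symbol in Q = mcΔT:
  m (mass): kg
  c (specific heat capacity, in J/(kg·K)): m²/(s²·K)
  ΔT (temperature change): K

Multiplying the contributions: [kg] · [m²/(s²·K)] · [K]
Adding exponents of each base unit: kg: 1, m: 2, s: -2
SI base units of heat: kg·m²/s²

Answer: kg·m²/s²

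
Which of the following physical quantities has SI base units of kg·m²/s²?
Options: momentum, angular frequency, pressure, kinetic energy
Checking the SI base units of each option:
  momentum (p = mv): kg·m/s  ✗
  angular frequency (ω = 2πf): 1/s  ✗
  pressure (P = F/A): kg/(m·s²)  ✗
  kinetic energy (E = ½mv²): kg·m²/s²  ✓ matches

Only kinetic energy has units kg·m²/s².

Answer: kinetic energy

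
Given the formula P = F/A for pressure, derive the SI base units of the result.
Units of each symbol in P = F/A:
  F (force): kg·m/s²
  A (area): m²  → in the denominator, contributes 1/m²

Multiplying the contributions: [kg·m/s²] · [1/m²]
Adding exponents of each base unit: kg: 1, m: -1, s: -2
SI base units of pressure: kg/(m·s²)

Answer: kg/(m·s²)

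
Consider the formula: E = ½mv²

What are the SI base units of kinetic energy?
Units of each symbol in E = ½mv²:
  m (mass): kg
  v (speed): m/s  → to the power 2, contributes m²/s²
  The factor ½ is dimensionless.

Multiplying the contributions: [kg] · [m²/s²]
Adding exponents of each base unit: kg: 1, m: 2, s: -2
SI base units of kinetic energy: kg·m²/s²

Answer: kg·m²/s²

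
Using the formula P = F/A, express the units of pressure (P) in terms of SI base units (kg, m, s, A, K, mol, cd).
Units of each symbol in P = F/A:
  F (force): kg·m/s²
  A (area): m²  → in the denominator, contributes 1/m²

Multiplying the contributions: [kg·m/s²] · [1/m²]
Adding exponents of each base unit: kg: 1, m: -1, s: -2
SI base units of pressure: kg/(m·s²)

Answer: kg/(m·s²)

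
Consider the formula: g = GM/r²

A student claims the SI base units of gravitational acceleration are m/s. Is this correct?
Units of each symbol in g = GM/r²:
  G (gravitational constant): m³/(kg·s²)
  M (mass): kg
  r (distance): m  → to the power 2 in the denominator, contributes 1/m²

Multiplying the contributions: [m³/(kg·s²)] · [kg] · [1/m²]
Adding exponents of each base unit: m: 1, s: -2
SI base units of gravitational acceleration: m/s²

The claimed units m/s (exponents m: 1, s: -1) do not match the derived units m/s² (exponents m: 1, s: -2), so the claim is incorrect.

Answer: No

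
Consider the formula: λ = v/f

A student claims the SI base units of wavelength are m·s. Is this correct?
Units of each symbol in λ = v/f:
  v (wave speed): m/s
  f (frequency): 1/s  → in the denominator, contributes s

Multiplying the contributions: [m/s] · [s]
Adding exponents of each base unit: m: 1
SI base units of wavelength: m

The claimed units m·s (exponents m: 1, s: 1) do not match the derived units m (exponents m: 1), so the claim is incorrect.

Answer: No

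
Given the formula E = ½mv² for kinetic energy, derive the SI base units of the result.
Units of each symbol in E = ½mv²:
  m (mass): kg
  v (speed): m/s  → to the power 2, contributes m²/s²
  The factor ½ is dimensionless.

Multiplying the contributions: [kg] · [m²/s²]
Adding exponents of each base unit: kg: 1, m: 2, s: -2
SI base units of kinetic energy: kg·m²/s²

Answer: kg·m²/s²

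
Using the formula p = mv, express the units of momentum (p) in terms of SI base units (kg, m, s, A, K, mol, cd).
Units of each symbol in p = mv:
  m (mass): kg
  v (velocity): m/s

Multiplying the contributions: [kg] · [m/s]
Adding exponents of each base unit: kg: 1, m: 1, s: -1
SI base units of momentum: kg·m/s

Answer: kg·m/s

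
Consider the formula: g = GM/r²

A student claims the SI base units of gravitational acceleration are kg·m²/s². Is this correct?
Units of each symbol in g = GM/r²:
  G (gravitational constant): m³/(kg·s²)
  M (mass): kg
  r (distance): m  → to the power 2 in the denominator, contributes 1/m²

Multiplying the contributions: [m³/(kg·s²)] · [kg] · [1/m²]
Adding exponents of each base unit: m: 1, s: -2
SI base units of gravitational acceleration: m/s²

The claimed units kg·m²/s² (exponents kg: 1, m: 2, s: -2) do not match the derived units m/s² (exponents m: 1, s: -2), so the claim is incorrect.

Answer: No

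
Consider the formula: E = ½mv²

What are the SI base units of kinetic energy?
Units of each symbol in E = ½mv²:
  m (mass): kg
  v (speed): m/s  → to the power 2, contributes m²/s²
  The factor ½ is dimensionless.

Multiplying the contributions: [kg] · [m²/s²]
Adding exponents of each base unit: kg: 1, m: 2, s: -2
SI base units of kinetic energy: kg·m²/s²

Answer: kg·m²/s²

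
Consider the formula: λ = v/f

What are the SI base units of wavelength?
Units of each symbol in λ = v/f:
  v (wave speed): m/s
  f (frequency): 1/s  → in the denominator, contributes s

Multiplying the contributions: [m/s] · [s]
Adding exponents of each base unit: m: 1
SI base units of wavelength: m

Answer: m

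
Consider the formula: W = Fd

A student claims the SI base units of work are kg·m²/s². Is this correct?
Units of each symbol in W = Fd:
  F (force): kg·m/s²
  d (displacement): m

Multiplying the contributions: [kg·m/s²] · [m]
Adding exponents of each base unit: kg: 1, m: 2, s: -2
SI base units of work: kg·m²/s²

The claimed units kg·m²/s² match the derived units, so the claim is correct.

Answer: Yes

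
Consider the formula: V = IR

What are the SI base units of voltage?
Units of each symbol in V = IR:
  I (current): A
  R (resistance, in ohms): kg·m²/(s³·A²)

Multiplying the contributions: [A] · [kg·m²/(s³·A²)]
Adding exponents of each base unit: kg: 1, m: 2, s: -3, A: -1
SI base units of voltage: kg·m²/(s³·A)

Answer: kg·m²/(s³·A)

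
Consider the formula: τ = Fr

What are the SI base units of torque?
Units of each symbol in τ = Fr:
  F (force): kg·m/s²
  r (lever arm): m

Multiplying the contributions: [kg·m/s²] · [m]
Adding exponents of each base unit: kg: 1, m: 2, s: -2
SI base units of torque: kg·m²/s²

Answer: kg·m²/s²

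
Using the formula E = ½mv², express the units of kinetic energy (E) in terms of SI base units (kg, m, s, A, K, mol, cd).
Units of each symbol in E = ½mv²:
  m (mass): kg
  v (speed): m/s  → to the power 2, contributes m²/s²
  The factor ½ is dimensionless.

Multiplying the contributions: [kg] · [m²/s²]
Adding exponents of each base unit: kg: 1, m: 2, s: -2
SI base units of kinetic energy: kg·m²/s²

Answer: kg·m²/s²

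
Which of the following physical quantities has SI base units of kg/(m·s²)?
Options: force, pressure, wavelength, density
Checking the SI base units of each option:
  force (F = ma): kg·m/s²  ✗
  pressure (P = F/A): kg/(m·s²)  ✓ matches
  wavelength (λ = v/f): m  ✗
  density (ρ = m/V): kg/m³  ✗

Only pressure has units kg/(m·s²).

Answer: pressure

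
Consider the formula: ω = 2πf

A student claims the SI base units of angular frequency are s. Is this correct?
Units of each symbol in ω = 2πf:
  f (frequency): 1/s
  The factor 2π is dimensionless.

Multiplying the contributions: [1/s]
Adding exponents of each base unit: s: -1
SI base units of angular frequency: 1/s

The claimed units s (exponents s: 1) do not match the derived units 1/s (exponents s: -1), so the claim is incorrect.

Answer: No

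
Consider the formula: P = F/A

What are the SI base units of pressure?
Units of each symbol in P = F/A:
  F (force): kg·m/s²
  A (area): m²  → in the denominator, contributes 1/m²

Multiplying the contributions: [kg·m/s²] · [1/m²]
Adding exponents of each base unit: kg: 1, m: -1, s: -2
SI base units of pressure: kg/(m·s²)

Answer: kg/(m·s²)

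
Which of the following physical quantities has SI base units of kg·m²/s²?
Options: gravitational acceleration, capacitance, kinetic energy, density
Checking the SI base units of each option:
  gravitational acceleration (g = GM/r²): m/s²  ✗
  capacitance (C = Q/V): s⁴·A²/(kg·m²)  ✗
  kinetic energy (E = ½mv²): kg·m²/s²  ✓ matches
  density (ρ = m/V): kg/m³  ✗

Only kinetic energy has units kg·m²/s².

Answer: kinetic energy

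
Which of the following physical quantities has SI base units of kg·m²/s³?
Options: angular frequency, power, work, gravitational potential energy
Checking the SI base units of each option:
  angular frequency (ω = 2πf): 1/s  ✗
  power (P = W/t): kg·m²/s³  ✓ matches
  work (W = Fd): kg·m²/s²  ✗
  gravitational potential energy (U = -GMm/r): kg·m²/s²  ✗

Only power has units kg·m²/s³.

Answer: power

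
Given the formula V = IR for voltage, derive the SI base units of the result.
Units of each symbol in V = IR:
  I (current): A
  R (resistance, in ohms): kg·m²/(s³·A²)

Multiplying the contributions: [A] · [kg·m²/(s³·A²)]
Adding exponents of each base unit: kg: 1, m: 2, s: -3, A: -1
SI base units of voltage: kg·m²/(s³·A)

Answer: kg·m²/(s³·A)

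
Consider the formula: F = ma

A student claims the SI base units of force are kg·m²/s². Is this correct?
Units of each symbol in F = ma:
  m (mass): kg
  a (acceleration): m/s²

Multiplying the contributions: [kg] · [m/s²]
Adding exponents of each base unit: kg: 1, m: 1, s: -2
SI base units of force: kg·m/s²

The claimed units kg·m²/s² (exponents kg: 1, m: 2, s: -2) do not match the derived units kg·m/s² (exponents kg: 1, m: 1, s: -2), so the claim is incorrect.

Answer: No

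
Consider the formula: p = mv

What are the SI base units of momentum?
Units of each symbol in p = mv:
  m (mass): kg
  v (velocity): m/s

Multiplying the contributions: [kg] · [m/s]
Adding exponents of each base unit: kg: 1, m: 1, s: -1
SI base units of momentum: kg·m/s

Answer: kg·m/s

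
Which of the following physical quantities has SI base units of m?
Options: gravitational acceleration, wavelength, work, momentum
Checking the SI base units of each option:
  gravitational acceleration (g = GM/r²): m/s²  ✗
  wavelength (λ = v/f): m  ✓ matches
  work (W = Fd): kg·m²/s²  ✗
  momentum (p = mv): kg·m/s  ✗

Only wavelength has units m.

Answer: wavelength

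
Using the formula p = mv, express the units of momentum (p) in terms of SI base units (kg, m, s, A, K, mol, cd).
Units of each symbol in p = mv:
  m (mass): kg
  v (velocity): m/s

Multiplying the contributions: [kg] · [m/s]
Adding exponents of each base unit: kg: 1, m: 1, s: -1
SI base units of momentum: kg·m/s

Answer: kg·m/s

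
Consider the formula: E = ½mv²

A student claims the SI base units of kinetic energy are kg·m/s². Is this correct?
Units of each symbol in E = ½mv²:
  m (mass): kg
  v (speed): m/s  → to the power 2, contributes m²/s²
  The factor ½ is dimensionless.

Multiplying the contributions: [kg] · [m²/s²]
Adding exponents of each base unit: kg: 1, m: 2, s: -2
SI base units of kinetic energy: kg·m²/s²

The claimed units kg·m/s² (exponents kg: 1, m: 1, s: -2) do not match the derived units kg·m²/s² (exponents kg: 1, m: 2, s: -2), so the claim is incorrect.

Answer: No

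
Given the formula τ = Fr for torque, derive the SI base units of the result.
Units of each symbol in τ = Fr:
  F (force): kg·m/s²
  r (lever arm): m

Multiplying the contributions: [kg·m/s²] · [m]
Adding exponents of each base unit: kg: 1, m: 2, s: -2
SI base units of torque: kg·m²/s²

Answer: kg·m²/s²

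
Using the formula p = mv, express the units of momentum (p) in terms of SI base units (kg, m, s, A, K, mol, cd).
Units of each symbol in p = mv:
  m (mass): kg
  v (velocity): m/s

Multiplying the contributions: [kg] · [m/s]
Adding exponents of each base unit: kg: 1, m: 1, s: -1
SI base units of momentum: kg·m/s

Answer: kg·m/s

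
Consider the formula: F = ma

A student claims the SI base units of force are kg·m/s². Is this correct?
Units of each symbol in F = ma:
  m (mass): kg
  a (acceleration): m/s²

Multiplying the contributions: [kg] · [m/s²]
Adding exponents of each base unit: kg: 1, m: 1, s: -2
SI base units of force: kg·m/s²

The claimed units kg·m/s² match the derived units, so the claim is correct.

Answer: Yes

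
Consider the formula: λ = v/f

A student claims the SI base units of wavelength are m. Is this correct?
Units of each symbol in λ = v/f:
  v (wave speed): m/s
  f (frequency): 1/s  → in the denominator, contributes s

Multiplying the contributions: [m/s] · [s]
Adding exponents of each base unit: m: 1
SI base units of wavelength: m

The claimed units m match the derived units, so the claim is correct.

Answer: Yes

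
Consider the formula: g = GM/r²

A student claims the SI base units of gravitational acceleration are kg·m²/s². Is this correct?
Units of each symbol in g = GM/r²:
  G (gravitational constant): m³/(kg·s²)
  M (mass): kg
  r (distance): m  → to the power 2 in the denominator, contributes 1/m²

Multiplying the contributions: [m³/(kg·s²)] · [kg] · [1/m²]
Adding exponents of each base unit: m: 1, s: -2
SI base units of gravitational acceleration: m/s²

The claimed units kg·m²/s² (exponents kg: 1, m: 2, s: -2) do not match the derived units m/s² (exponents m: 1, s: -2), so the claim is incorrect.

Answer: No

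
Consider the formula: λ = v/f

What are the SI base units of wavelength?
Units of each symbol in λ = v/f:
  v (wave speed): m/s
  f (frequency): 1/s  → in the denominator, contributes s

Multiplying the contributions: [m/s] · [s]
Adding exponents of each base unit: m: 1
SI base units of wavelength: m

Answer: m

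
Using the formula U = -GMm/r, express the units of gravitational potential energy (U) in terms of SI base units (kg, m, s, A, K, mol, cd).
Units of each symbol in U = -GMm/r:
  G (gravitational constant): m³/(kg·s²)
  M (mass): kg
  m (mass): kg
  r (distance): m  → in the denominator, contributes 1/m
  The minus sign does not affect the units.

Multiplying the contributions: [m³/(kg·s²)] · [kg] · [kg] · [1/m]
Adding exponents of each base unit: kg: 1, m: 2, s: -2
SI base units of gravitational potential energy: kg·m²/s²

Answer: kg·m²/s²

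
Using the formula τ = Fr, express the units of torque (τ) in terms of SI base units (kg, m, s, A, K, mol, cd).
Units of each symbol in τ = Fr:
  F (force): kg·m/s²
  r (lever arm): m

Multiplying the contributions: [kg·m/s²] · [m]
Adding exponents of each base unit: kg: 1, m: 2, s: -2
SI base units of torque: kg·m²/s²

Answer: kg·m²/s²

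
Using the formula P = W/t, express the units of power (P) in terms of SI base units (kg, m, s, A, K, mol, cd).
Units of each symbol in P = W/t:
  W (work): kg·m²/s²
  t (time): s  → in the denominator, contributes 1/s

Multiplying the contributions: [kg·m²/s²] · [1/s]
Adding exponents of each base unit: kg: 1, m: 2, s: -3
SI base units of power: kg·m²/s³

Answer: kg·m²/s³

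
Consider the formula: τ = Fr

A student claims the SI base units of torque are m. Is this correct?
Units of each symbol in τ = Fr:
  F (force): kg·m/s²
  r (lever arm): m

Multiplying the contributions: [kg·m/s²] · [m]
Adding exponents of each base unit: kg: 1, m: 2, s: -2
SI base units of torque: kg·m²/s²

The claimed units m (exponents m: 1) do not match the derived units kg·m²/s² (exponents kg: 1, m: 2, s: -2), so the claim is incorrect.

Answer: No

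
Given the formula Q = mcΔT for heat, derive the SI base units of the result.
Units of each symbol in Q = mcΔT:
  m (mass): kg
  c (specific heat capacity, in J/(kg·K)): m²/(s²·K)
  ΔT (temperature change): K

Multiplying the contributions: [kg] · [m²/(s²·K)] · [K]
Adding exponents of each base unit: kg: 1, m: 2, s: -2
SI base units of heat: kg·m²/s²

Answer: kg·m²/s²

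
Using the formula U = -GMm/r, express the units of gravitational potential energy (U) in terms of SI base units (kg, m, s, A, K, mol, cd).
Units of each symbol in U = -GMm/r:
  G (gravitational constant): m³/(kg·s²)
  M (mass): kg
  m (mass): kg
  r (distance): m  → in the denominator, contributes 1/m
  The minus sign does not affect the units.

Multiplying the contributions: [m³/(kg·s²)] · [kg] · [kg] · [1/m]
Adding exponents of each base unit: kg: 1, m: 2, s: -2
SI base units of gravitational potential energy: kg·m²/s²

Answer: kg·m²/s²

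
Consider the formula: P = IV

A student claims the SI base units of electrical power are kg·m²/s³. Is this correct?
Units of each symbol in P = IV:
  I (current): A
  V (voltage, in volts): kg·m²/(s³·A)

Multiplying the contributions: [A] · [kg·m²/(s³·A)]
Adding exponents of each base unit: kg: 1, m: 2, s: -3
SI base units of electrical power: kg·m²/s³

The claimed units kg·m²/s³ match the derived units, so the claim is correct.

Answer: Yes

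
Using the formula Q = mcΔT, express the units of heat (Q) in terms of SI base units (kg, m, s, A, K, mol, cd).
Units of each symbol in Q = mcΔT:
  m (mass): kg
  c (specific heat capacity, in J/(kg·K)): m²/(s²·K)
  ΔT (temperature change): K

Multiplying the contributions: [kg] · [m²/(s²·K)] · [K]
Adding exponents of each base unit: kg: 1, m: 2, s: -2
SI base units of heat: kg·m²/s²

Answer: kg·m²/s²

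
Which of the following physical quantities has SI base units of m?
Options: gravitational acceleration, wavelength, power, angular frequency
Checking the SI base units of each option:
  gravitational acceleration (g = GM/r²): m/s²  ✗
  wavelength (λ = v/f): m  ✓ matches
  power (P = W/t): kg·m²/s³  ✗
  angular frequency (ω = 2πf): 1/s  ✗

Only wavelength has units m.

Answer: wavelength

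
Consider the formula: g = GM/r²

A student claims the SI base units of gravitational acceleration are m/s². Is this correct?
Units of each symbol in g = GM/r²:
  G (gravitational constant): m³/(kg·s²)
  M (mass): kg
  r (distance): m  → to the power 2 in the denominator, contributes 1/m²

Multiplying the contributions: [m³/(kg·s²)] · [kg] · [1/m²]
Adding exponents of each base unit: m: 1, s: -2
SI base units of gravitational acceleration: m/s²

The claimed units m/s² match the derived units, so the claim is correct.

Answer: Yes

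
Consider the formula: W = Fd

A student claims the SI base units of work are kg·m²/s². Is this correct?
Units of each symbol in W = Fd:
  F (force): kg·m/s²
  d (displacement): m

Multiplying the contributions: [kg·m/s²] · [m]
Adding exponents of each base unit: kg: 1, m: 2, s: -2
SI base units of work: kg·m²/s²

The claimed units kg·m²/s² match the derived units, so the claim is correct.

Answer: Yes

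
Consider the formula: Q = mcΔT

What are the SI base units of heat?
Units of each symbol in Q = mcΔT:
  m (mass): kg
  c (specific heat capacity, in J/(kg·K)): m²/(s²·K)
  ΔT (temperature change): K

Multiplying the contributions: [kg] · [m²/(s²·K)] · [K]
Adding exponents of each base unit: kg: 1, m: 2, s: -2
SI base units of heat: kg·m²/s²

Answer: kg·m²/s²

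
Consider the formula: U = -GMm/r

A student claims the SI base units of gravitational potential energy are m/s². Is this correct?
Units of each symbol in U = -GMm/r:
  G (gravitational constant): m³/(kg·s²)
  M (mass): kg
  m (mass): kg
  r (distance): m  → in the denominator, contributes 1/m
  The minus sign does not affect the units.

Multiplying the contributions: [m³/(kg·s²)] · [kg] · [kg] · [1/m]
Adding exponents of each base unit: kg: 1, m: 2, s: -2
SI base units of gravitational potential energy: kg·m²/s²

The claimed units m/s² (exponents m: 1, s: -2) do not match the derived units kg·m²/s² (exponents kg: 1, m: 2, s: -2), so the claim is incorrect.

Answer: No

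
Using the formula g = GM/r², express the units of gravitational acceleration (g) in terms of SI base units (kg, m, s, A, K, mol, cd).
Units of each symbol in g = GM/r²:
  G (gravitational constant): m³/(kg·s²)
  M (mass): kg
  r (distance): m  → to the power 2 in the denominator, contributes 1/m²

Multiplying the contributions: [m³/(kg·s²)] · [kg] · [1/m²]
Adding exponents of each base unit: m: 1, s: -2
SI base units of gravitational acceleration: m/s²

Answer: m/s²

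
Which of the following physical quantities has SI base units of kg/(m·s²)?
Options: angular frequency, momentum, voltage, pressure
Checking the SI base units of each option:
  angular frequency (ω = 2πf): 1/s  ✗
  momentum (p = mv): kg·m/s  ✗
  voltage (V = IR): kg·m²/(s³·A)  ✗
  pressure (P = F/A): kg/(m·s²)  ✓ matches

Only pressure has units kg/(m·s²).

Answer: pressure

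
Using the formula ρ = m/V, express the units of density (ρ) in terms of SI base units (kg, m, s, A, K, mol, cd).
Units of each symbol in ρ = m/V:
  m (mass): kg
  V (volume): m³  → in the denominator, contributes 1/m³

Multiplying the contributions: [kg] · [1/m³]
Adding exponents of each base unit: kg: 1, m: -3
SI base units of density: kg/m³

Answer: kg/m³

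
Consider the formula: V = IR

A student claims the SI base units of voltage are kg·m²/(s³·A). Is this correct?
Units of each symbol in V = IR:
  I (current): A
  R (resistance, in ohms): kg·m²/(s³·A²)

Multiplying the contributions: [A] · [kg·m²/(s³·A²)]
Adding exponents of each base unit: kg: 1, m: 2, s: -3, A: -1
SI base units of voltage: kg·m²/(s³·A)

The claimed units kg·m²/(s³·A) match the derived units, so the claim is correct.

Answer: Yes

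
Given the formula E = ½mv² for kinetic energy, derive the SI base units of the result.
Units of each symbol in E = ½mv²:
  m (mass): kg
  v (speed): m/s  → to the power 2, contributes m²/s²
  The factor ½ is dimensionless.

Multiplying the contributions: [kg] · [m²/s²]
Adding exponents of each base unit: kg: 1, m: 2, s: -2
SI base units of kinetic energy: kg·m²/s²

Answer: kg·m²/s²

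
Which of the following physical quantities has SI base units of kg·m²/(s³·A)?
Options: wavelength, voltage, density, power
Checking the SI base units of each option:
  wavelength (λ = v/f): m  ✗
  voltage (V = IR): kg·m²/(s³·A)  ✓ matches
  density (ρ = m/V): kg/m³  ✗
  power (P = W/t): kg·m²/s³  ✗

Only voltage has units kg·m²/(s³·A).

Answer: voltage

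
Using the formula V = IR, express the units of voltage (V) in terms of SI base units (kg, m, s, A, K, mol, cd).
Units of each symbol in V = IR:
  I (current): A
  R (resistance, in ohms): kg·m²/(s³·A²)

Multiplying the contributions: [A] · [kg·m²/(s³·A²)]
Adding exponents of each base unit: kg: 1, m: 2, s: -3, A: -1
SI base units of voltage: kg·m²/(s³·A)

Answer: kg·m²/(s³·A)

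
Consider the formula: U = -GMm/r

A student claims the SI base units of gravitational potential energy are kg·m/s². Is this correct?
Units of each symbol in U = -GMm/r:
  G (gravitational constant): m³/(kg·s²)
  M (mass): kg
  m (mass): kg
  r (distance): m  → in the denominator, contributes 1/m
  The minus sign does not affect the units.

Multiplying the contributions: [m³/(kg·s²)] · [kg] · [kg] · [1/m]
Adding exponents of each base unit: kg: 1, m: 2, s: -2
SI base units of gravitational potential energy: kg·m²/s²

The claimed units kg·m/s² (exponents kg: 1, m: 1, s: -2) do not match the derived units kg·m²/s² (exponents kg: 1, m: 2, s: -2), so the claim is incorrect.

Answer: No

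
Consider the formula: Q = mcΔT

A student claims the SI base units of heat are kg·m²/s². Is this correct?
Units of each symbol in Q = mcΔT:
  m (mass): kg
  c (specific heat capacity, in J/(kg·K)): m²/(s²·K)
  ΔT (temperature change): K

Multiplying the contributions: [kg] · [m²/(s²·K)] · [K]
Adding exponents of each base unit: kg: 1, m: 2, s: -2
SI base units of heat: kg·m²/s²

The claimed units kg·m²/s² match the derived units, so the claim is correct.

Answer: Yes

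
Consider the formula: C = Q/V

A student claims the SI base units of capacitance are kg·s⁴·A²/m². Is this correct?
Units of each symbol in C = Q/V:
  Q (charge, in coulombs): s·A
  V (voltage, in volts): kg·m²/(s³·A)  → in the denominator, contributes s³·A/(kg·m²)

Multiplying the contributions: [s·A] · [s³·A/(kg·m²)]
Adding exponents of each base unit: kg: -1, m: -2, s: 4, A: 2
SI base units of capacitance: s⁴·A²/(kg·m²)

The claimed units kg·s⁴·A²/m² (exponents kg: 1, m: -2, s: 4, A: 2) do not match the derived units s⁴·A²/(kg·m²) (exponents kg: -1, m: -2, s: 4, A: 2), so the claim is incorrect.

Answer: No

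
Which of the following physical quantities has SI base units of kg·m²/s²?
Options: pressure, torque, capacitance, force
Checking the SI base units of each option:
  pressure (P = F/A): kg/(m·s²)  ✗
  torque (τ = Fr): kg·m²/s²  ✓ matches
  capacitance (C = Q/V): s⁴·A²/(kg·m²)  ✗
  force (F = ma): kg·m/s²  ✗

Only torque has units kg·m²/s².

Answer: torque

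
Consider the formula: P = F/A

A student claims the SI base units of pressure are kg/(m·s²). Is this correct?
Units of each symbol in P = F/A:
  F (force): kg·m/s²
  A (area): m²  → in the denominator, contributes 1/m²

Multiplying the contributions: [kg·m/s²] · [1/m²]
Adding exponents of each base unit: kg: 1, m: -1, s: -2
SI base units of pressure: kg/(m·s²)

The claimed units kg/(m·s²) match the derived units, so the claim is correct.

Answer: Yes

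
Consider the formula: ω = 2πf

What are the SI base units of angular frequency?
Units of each symbol in ω = 2πf:
  f (frequency): 1/s
  The factor 2π is dimensionless.

Multiplying the contributions: [1/s]
Adding exponents of each base unit: s: -1
SI base units of angular frequency: 1/s

Answer: 1/s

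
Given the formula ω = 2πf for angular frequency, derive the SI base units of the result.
Units of each symbol in ω = 2πf:
  f (frequency): 1/s
  The factor 2π is dimensionless.

Multiplying the contributions: [1/s]
Adding exponents of each base unit: s: -1
SI base units of angular frequency: 1/s

Answer: 1/s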